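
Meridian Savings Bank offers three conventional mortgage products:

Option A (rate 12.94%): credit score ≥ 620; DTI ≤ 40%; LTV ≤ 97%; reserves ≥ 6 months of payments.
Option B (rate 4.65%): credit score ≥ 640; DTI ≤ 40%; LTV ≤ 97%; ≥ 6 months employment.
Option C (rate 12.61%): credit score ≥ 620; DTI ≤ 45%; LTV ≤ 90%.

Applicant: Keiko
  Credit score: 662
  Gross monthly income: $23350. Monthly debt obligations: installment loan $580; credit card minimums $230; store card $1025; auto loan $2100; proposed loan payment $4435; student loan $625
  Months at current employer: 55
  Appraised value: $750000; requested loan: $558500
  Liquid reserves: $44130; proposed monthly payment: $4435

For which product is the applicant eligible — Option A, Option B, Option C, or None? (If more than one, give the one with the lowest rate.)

Total debts = (580 + 230 + 1,025 + 2,100 + 4,435 + 625) = 8,995; DTI = 8,995/23,350 = 38.5%.
LTV = 558,500/750,000 = 74.5%.
Reserves = 44,130/4,435 = 10.0 months.
Option A: score 662 ≥ 620; DTI 38.5% ≤ 40%; LTV 74.5% ≤ 97%; reserves 10.0 ≥ 6 mo → qualifies.
Option B: score 662 ≥ 640; DTI 38.5% ≤ 40%; LTV 74.5% ≤ 97%; employment 55 ≥ 6 mo → qualifies.
Option C: score 662 ≥ 620; DTI 38.5% ≤ 45%; LTV 74.5% ≤ 90% → qualifies.
Qualifying: Option A, Option B, Option C. Lowest rate is 4.65% → Option B.

Option B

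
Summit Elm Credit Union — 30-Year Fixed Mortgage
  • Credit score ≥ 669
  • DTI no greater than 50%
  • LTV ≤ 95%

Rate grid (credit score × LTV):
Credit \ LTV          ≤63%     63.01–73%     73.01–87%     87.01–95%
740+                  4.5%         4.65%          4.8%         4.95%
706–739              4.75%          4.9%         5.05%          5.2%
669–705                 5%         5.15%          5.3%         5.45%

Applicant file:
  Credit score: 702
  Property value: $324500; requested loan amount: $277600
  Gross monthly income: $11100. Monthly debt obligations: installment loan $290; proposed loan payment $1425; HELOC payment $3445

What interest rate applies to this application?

Credit score 702 ≥ 669; Total monthly debts = (290 + 1,425 + 3,445) = 5,160. DTI = 5,160/11,100 = 46.5% ≤ 50%
LTV: 277,600 ÷ 324,500 = 85.5%, within 95% cap
Credit 702 → row 669–705; LTV 85.5% → column 73.01–87%. Grid cell → 5.3%.

5.3%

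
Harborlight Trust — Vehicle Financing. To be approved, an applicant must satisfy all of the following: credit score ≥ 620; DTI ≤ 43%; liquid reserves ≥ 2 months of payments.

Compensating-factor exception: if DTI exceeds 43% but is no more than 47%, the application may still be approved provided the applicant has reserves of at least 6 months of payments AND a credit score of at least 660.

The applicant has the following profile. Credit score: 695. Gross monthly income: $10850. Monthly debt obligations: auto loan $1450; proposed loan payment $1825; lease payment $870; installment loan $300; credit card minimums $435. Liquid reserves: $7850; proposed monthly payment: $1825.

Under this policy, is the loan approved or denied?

Credit score 695 ≥ 620 (meets base)
Total debts = (1,450 + 1,825 + 870 + 300 + 435) = 4,880. DTI: 4,880 ÷ 10,850 = 45%, over the 43% base limit.
Reserves: 7,850 ÷ 1,825 = 4.3 months (meets 2-month minimum)
DTI 45% is within the 43%–47% exception band; checking compensating factors.
Override check — reserves: 4.3 mo (short of 6); score: 695 (ok).
Override conditions not both satisfied; exception does not apply.

Denied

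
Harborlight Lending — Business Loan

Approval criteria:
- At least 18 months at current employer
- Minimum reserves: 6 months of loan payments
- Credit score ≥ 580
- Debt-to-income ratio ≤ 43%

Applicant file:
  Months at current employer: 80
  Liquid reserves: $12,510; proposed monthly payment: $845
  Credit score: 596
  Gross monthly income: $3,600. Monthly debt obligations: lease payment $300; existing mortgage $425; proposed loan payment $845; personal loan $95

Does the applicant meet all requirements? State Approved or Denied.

Employment 80 ≥ 18 months
Liquid reserves cover 12,510/845 = 14.8 months — ≥ 6 required
Credit score 596 ≥ 580 (meets)
Total monthly debts = (300 + 425 + 845 + 95) = 1,665. Debt-to-income = 1,665/3,600 = 46.2% — over 43% limit
Fails on DTI.

Denied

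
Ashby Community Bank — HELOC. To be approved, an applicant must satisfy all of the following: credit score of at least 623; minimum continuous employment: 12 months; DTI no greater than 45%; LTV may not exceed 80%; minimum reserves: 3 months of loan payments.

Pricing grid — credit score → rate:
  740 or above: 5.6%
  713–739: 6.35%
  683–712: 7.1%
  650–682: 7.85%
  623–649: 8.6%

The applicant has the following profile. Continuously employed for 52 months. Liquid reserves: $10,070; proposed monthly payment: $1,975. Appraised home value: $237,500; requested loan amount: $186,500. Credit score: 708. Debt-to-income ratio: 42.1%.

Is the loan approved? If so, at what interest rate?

Credit score 708 ≥ 623 (meets minimum)
DTI 42.1% is within the 45% limit
Liquid reserves cover 10,070/1,975 = 5.1 months — ≥ 3 required
Employment 52 ≥ 12 months
LTV: 186,500 ÷ 237,500 = 78.5%, within 80% cap
All requirements met. Score 708 falls in the 683–712 tier → 7.1%.

Approved at 7.1%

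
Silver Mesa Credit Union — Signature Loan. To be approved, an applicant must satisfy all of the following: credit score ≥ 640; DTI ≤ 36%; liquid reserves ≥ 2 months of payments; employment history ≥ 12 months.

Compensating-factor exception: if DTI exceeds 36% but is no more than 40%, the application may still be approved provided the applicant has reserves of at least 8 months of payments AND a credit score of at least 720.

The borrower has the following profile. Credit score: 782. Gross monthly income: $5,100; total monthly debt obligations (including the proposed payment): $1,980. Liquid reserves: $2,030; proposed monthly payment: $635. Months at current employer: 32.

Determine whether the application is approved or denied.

Credit score 782 ≥ 640 (meets base)
DTI = 1,980/5,100 = 38.8% > 36% — standard DTI limit exceeded.
Liquid reserves cover 2,030/635 = 3.2 months — ≥ 2 required
Employment 32 ≥ 12 months
38.8% falls in the override range (36%–40%), so the compensating-factor test applies.
Override check — reserves: 3.2 mo (short of 8); score: 782 (ok).
Override conditions not both satisfied; exception does not apply.

Denied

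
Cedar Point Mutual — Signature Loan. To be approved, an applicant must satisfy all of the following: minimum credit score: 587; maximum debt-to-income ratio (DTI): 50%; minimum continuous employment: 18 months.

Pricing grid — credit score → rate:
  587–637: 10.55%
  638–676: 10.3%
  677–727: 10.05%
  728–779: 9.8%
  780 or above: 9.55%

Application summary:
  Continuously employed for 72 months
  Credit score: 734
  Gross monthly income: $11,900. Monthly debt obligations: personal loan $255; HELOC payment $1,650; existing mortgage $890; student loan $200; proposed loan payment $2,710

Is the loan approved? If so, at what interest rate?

Approved at 9.8%

Credit score 734 ≥ 587 (meets minimum)
Total monthly debts = (255 + 1,650 + 890 + 200 + 2,710) = 5,705. DTI = 5,705/11,900 = 47.9% ≤ 50%
Employment 72 ≥ 18 months
All requirements met. Score 734 falls in the 728–779 tier → 9.8%.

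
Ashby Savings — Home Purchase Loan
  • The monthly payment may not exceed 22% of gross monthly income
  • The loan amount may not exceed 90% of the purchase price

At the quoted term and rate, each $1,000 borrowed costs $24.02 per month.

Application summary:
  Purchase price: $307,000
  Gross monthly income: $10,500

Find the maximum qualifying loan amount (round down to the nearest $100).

$96,100

Payment cap: 22% × $10,500 = $2,310/month.
At $24.02 per $1,000, that supports 2,310/24.02 × 1,000 ≈ $96,169 → $96,100.
LTV cap: 90% × $307,000 = $276,300 → $276,300.
Binding constraint: payment-to-income.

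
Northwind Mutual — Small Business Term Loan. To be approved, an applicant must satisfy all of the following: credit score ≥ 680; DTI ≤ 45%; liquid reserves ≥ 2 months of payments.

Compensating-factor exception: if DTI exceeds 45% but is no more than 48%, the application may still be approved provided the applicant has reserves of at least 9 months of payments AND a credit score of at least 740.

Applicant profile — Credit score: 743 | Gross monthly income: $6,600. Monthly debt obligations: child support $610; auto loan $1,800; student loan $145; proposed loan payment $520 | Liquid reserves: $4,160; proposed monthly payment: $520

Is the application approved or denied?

Denied

Credit score 743 ≥ 680 (meets base)
Total debts = (610 + 1,800 + 145 + 520) = 3,075. DTI: 3,075 ÷ 6,600 = 46.6%, over the 45% base limit.
Reserves: 4,160 ÷ 520 = 8.0 months (meets 2-month minimum)
46.6% falls in the override range (45%–48%), so the compensating-factor test applies.
Reserves 8.0 < 9 months; credit score 743 ≥ 740.
Compensating-factor requirement not fully met.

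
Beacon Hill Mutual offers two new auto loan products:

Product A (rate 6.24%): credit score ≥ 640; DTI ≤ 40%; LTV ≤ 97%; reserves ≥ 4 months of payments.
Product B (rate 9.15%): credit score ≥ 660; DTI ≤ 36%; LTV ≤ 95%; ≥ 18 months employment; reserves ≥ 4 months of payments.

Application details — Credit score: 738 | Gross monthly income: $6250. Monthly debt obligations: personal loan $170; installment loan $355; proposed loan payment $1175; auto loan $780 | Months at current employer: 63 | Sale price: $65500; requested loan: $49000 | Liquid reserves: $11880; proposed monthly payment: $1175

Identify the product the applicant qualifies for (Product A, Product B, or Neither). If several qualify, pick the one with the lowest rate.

Total debts = (170 + 355 + 1,175 + 780) = 2,480; DTI = 2,480/6,250 = 39.7%.
LTV = 49,000/65,500 = 74.8%.
Reserves = 11,880/1,175 = 10.1 months.
Product A: score 738 ≥ 640; DTI 39.7% ≤ 40%; LTV 74.8% ≤ 97%; reserves 10.1 ≥ 4 mo → qualifies.
Product B: score 738 ≥ 660; DTI 39.7% > 36%; LTV 74.8% ≤ 95%; employment 63 ≥ 18 mo; reserves 10.1 ≥ 4 mo → does not qualify.

Product A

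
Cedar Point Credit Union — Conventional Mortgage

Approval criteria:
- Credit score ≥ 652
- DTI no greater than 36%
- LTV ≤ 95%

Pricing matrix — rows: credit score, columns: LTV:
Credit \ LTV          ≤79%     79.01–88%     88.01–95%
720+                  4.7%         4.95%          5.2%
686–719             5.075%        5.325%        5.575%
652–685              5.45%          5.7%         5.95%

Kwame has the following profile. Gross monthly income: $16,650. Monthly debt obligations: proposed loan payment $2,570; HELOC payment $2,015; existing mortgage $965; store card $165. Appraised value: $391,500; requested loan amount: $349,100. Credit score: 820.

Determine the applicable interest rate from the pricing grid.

5.2%

Credit score 820 ≥ 652; Total monthly debts = (2,570 + 2,015 + 965 + 165) = 5,715. DTI: 5,715 ÷ 16,650 = 34.3%, within the 36% cap
Loan-to-value = 349,100/391,500 = 89.2% — pass (95% max)
Credit 820 → row 720+; LTV 89.2% → column 88.01–95%. Grid cell → 5.2%.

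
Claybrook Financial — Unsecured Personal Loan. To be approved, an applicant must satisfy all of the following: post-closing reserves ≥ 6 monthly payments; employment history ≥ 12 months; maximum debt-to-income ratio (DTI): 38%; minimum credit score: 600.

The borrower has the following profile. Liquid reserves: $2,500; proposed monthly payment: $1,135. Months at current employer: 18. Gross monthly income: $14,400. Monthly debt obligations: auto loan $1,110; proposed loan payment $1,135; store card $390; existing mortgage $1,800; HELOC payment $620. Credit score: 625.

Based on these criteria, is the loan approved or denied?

Denied

Reserves = 2,500/1,135 = 2.2 months < 6
Employment 18 ≥ 12 months
Total monthly debts = (1,110 + 1,135 + 390 + 1,800 + 620) = 5,055. Debt-to-income = 5,055/14,400 = 35.1% — meets 38% limit
Credit score 625 ≥ 600 (meets)
Fails on reserves.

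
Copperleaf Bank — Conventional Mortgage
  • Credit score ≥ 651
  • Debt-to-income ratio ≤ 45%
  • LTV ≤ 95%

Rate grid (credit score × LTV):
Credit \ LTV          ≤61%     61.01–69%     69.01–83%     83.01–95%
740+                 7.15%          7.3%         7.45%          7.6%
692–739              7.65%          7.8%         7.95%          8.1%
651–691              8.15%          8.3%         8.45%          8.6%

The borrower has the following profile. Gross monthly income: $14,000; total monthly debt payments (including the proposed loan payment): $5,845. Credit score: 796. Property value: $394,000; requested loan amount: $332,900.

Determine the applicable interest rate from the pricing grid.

7.6%

Credit score 796 ≥ 651; Debt-to-income = 5,845/14,000 = 41.8% — meets 45% limit
LTV: 332,900 ÷ 394,000 = 84.5%, within 95% cap
Row: 796 falls in 740+. Column: 84.5% falls in 83.01–95%. Rate = 7.6%.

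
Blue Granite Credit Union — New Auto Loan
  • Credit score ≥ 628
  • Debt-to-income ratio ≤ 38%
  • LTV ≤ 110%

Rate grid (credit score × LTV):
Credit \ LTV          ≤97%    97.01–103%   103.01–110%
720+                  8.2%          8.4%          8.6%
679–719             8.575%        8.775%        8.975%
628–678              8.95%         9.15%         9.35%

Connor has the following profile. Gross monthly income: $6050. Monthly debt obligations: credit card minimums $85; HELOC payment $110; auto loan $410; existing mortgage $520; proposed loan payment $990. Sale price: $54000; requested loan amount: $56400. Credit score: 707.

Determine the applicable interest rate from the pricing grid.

8.975%

Credit score 707 ≥ 628; Total monthly debts = (85 + 110 + 410 + 520 + 990) = 2,115. DTI: 2,115 ÷ 6,050 = 35%, within the 38% cap
Loan-to-value = 56,400/54,000 = 104.4% — pass (110% max)
Score 707 is in the 679–719 band; LTV 104.4% is in the 103.01–110% band → 8.975%.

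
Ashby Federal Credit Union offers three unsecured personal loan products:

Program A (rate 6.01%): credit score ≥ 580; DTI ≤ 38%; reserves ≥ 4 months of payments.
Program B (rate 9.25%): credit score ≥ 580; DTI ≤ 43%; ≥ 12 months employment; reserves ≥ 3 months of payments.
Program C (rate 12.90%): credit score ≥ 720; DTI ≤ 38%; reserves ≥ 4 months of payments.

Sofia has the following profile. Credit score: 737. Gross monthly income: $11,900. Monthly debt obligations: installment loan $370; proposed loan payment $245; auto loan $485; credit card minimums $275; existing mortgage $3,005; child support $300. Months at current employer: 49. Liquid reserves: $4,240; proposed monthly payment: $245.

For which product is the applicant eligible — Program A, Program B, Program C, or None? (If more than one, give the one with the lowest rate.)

Total debts = (370 + 245 + 485 + 275 + 3,005 + 300) = 4,680; DTI = 4,680/11,900 = 39.3%.
Reserves = 4,240/245 = 17.3 months.
Program A: score 737 ≥ 580; DTI 39.3% > 38%; reserves 17.3 ≥ 4 mo → does not qualify.
Program B: score 737 ≥ 580; DTI 39.3% ≤ 43%; employment 49 ≥ 12 mo; reserves 17.3 ≥ 3 mo → qualifies.
Program C: score 737 ≥ 720; DTI 39.3% > 38%; reserves 17.3 ≥ 4 mo → does not qualify.

Program B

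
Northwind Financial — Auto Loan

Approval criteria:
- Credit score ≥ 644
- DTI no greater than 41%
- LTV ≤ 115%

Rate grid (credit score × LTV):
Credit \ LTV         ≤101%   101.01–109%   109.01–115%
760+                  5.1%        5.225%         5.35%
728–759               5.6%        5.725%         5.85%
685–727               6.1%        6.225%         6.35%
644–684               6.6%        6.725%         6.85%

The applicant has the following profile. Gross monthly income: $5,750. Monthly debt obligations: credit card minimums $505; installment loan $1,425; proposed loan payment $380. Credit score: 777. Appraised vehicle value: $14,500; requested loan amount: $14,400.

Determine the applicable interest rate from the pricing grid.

5.1%

Credit score 777 ≥ 644; Total monthly debts = (505 + 1,425 + 380) = 2,310. DTI = 2,310/5,750 = 40.2% ≤ 41%
LTV = 14,400/14,500 = 99.3% ≤ 115%
Row: 777 falls in 760+. Column: 99.3% falls in ≤101%. Rate = 5.1%.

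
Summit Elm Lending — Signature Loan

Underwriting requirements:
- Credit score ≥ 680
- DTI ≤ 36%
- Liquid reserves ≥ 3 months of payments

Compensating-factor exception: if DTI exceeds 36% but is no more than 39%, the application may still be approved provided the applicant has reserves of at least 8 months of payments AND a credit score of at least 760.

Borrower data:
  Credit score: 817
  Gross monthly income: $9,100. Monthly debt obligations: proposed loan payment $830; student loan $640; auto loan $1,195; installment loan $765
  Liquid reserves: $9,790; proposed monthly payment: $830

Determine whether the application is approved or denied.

Approved

Credit score 817 ≥ 680 (meets base)
Total debts = (830 + 640 + 1,195 + 765) = 3,430. DTI = 3,430/9,100 = 37.7% > 36% — standard DTI limit exceeded.
Liquid reserves cover 9,790/830 = 11.8 months — ≥ 3 required
DTI 37.7% is within the 36%–39% exception band; checking compensating factors.
Reserves 11.8 ≥ 8 months; credit score 817 ≥ 760.
Both override conditions satisfied; DTI exception granted.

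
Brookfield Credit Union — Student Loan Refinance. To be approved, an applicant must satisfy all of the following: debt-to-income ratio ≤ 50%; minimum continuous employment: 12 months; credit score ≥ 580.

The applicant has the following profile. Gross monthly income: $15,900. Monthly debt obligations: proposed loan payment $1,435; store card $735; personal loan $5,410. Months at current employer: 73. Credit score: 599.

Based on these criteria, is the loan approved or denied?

Total monthly debts = (1,435 + 735 + 5,410) = 7,580. Debt-to-income = 7,580/15,900 = 47.7% — meets 50% limit
Employment 73 ≥ 12 months
Credit score 599 ≥ 580 (meets)
All criteria satisfied.

Approved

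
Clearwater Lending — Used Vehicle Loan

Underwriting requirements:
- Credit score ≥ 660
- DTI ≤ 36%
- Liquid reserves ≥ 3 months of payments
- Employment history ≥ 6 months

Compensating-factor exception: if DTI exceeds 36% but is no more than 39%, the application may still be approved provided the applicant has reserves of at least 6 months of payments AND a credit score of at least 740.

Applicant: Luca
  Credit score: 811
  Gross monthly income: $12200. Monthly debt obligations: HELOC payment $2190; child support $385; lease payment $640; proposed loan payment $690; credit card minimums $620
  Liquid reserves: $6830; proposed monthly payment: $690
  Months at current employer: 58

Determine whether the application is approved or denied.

Approved

Credit score 811 ≥ 660 (meets base)
Total debts = (2,190 + 385 + 640 + 690 + 620) = 4,525. DTI = 4,525/12,200 = 37.1% > 36% — standard DTI limit exceeded.
Reserves: 6,830 ÷ 690 = 9.9 months (meets 3-month minimum)
Employment 58 ≥ 6 months
DTI 37.1% is within the 36%–39% exception band; checking compensating factors.
Override check — reserves: 9.9 mo (ok); score: 811 (ok).
Both compensating conditions met → exception applies.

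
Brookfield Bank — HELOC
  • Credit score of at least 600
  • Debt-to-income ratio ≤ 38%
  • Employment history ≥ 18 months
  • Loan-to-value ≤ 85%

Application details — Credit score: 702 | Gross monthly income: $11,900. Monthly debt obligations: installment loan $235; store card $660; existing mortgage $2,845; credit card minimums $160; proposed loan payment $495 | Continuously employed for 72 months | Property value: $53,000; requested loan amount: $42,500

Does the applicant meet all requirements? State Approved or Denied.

Approved

Credit score 702 ≥ 600 (meets)
Total monthly debts = (235 + 660 + 2,845 + 160 + 495) = 4,395. Debt-to-income = 4,395/11,900 = 36.9% — meets 38% limit
Employment 72 ≥ 18 months
LTV = 42,500/53,000 = 80.2% ≤ 85%
All criteria satisfied.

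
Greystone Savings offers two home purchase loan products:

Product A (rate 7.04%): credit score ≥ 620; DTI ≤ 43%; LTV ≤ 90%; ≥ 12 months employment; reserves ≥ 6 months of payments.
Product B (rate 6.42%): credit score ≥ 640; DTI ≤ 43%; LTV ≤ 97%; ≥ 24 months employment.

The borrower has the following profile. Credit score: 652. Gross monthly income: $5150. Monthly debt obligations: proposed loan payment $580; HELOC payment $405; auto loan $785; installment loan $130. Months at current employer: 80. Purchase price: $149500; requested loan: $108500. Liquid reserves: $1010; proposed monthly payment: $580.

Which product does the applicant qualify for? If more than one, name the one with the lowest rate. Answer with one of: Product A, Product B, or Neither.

Product B

Total debts = (580 + 405 + 785 + 130) = 1,900; DTI = 1,900/5,150 = 36.9%.
LTV = 108,500/149,500 = 72.6%.
Reserves = 1,010/580 = 1.7 months.
Product A: score 652 ≥ 620; DTI 36.9% ≤ 43%; LTV 72.6% ≤ 90%; employment 80 ≥ 12 mo; reserves 1.7 < 6 mo → does not qualify.
Product B: score 652 ≥ 640; DTI 36.9% ≤ 43%; LTV 72.6% ≤ 97%; employment 80 ≥ 24 mo → qualifies.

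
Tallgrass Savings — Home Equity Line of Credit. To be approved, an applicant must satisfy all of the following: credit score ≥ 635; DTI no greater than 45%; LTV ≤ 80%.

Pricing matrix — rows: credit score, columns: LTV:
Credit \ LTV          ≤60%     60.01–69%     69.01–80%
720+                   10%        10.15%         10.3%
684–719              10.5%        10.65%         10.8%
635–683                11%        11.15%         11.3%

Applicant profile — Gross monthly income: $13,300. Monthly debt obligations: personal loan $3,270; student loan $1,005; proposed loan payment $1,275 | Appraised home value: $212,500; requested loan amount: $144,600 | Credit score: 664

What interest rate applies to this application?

Credit score 664 ≥ 635; Total monthly debts = (3,270 + 1,005 + 1,275) = 5,550. DTI: 5,550 ÷ 13,300 = 41.7%, within the 45% cap
LTV: 144,600 ÷ 212,500 = 68%, within 80% cap
Score 664 is in the 635–683 band; LTV 68% is in the 60.01–69% band → 11.15%.

11.15%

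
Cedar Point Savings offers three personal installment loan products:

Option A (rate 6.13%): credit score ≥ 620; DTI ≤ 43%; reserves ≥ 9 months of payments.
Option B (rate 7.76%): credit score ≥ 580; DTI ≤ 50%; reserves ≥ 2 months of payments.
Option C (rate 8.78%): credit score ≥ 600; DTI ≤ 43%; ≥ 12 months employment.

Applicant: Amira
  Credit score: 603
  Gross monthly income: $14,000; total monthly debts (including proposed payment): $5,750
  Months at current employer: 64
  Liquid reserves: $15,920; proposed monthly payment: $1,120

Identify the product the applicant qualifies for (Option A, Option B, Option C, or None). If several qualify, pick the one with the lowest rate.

DTI = 5,750/14,000 = 41.1%.
Reserves = 15,920/1,120 = 14.2 months.
Option A: score 603 < 620; DTI 41.1% ≤ 43%; reserves 14.2 ≥ 9 mo → does not qualify.
Option B: score 603 ≥ 580; DTI 41.1% ≤ 50%; reserves 14.2 ≥ 2 mo → qualifies.
Option C: score 603 ≥ 600; DTI 41.1% ≤ 43%; employment 64 ≥ 12 mo → qualifies.
Qualifying: Option B, Option C. Lowest rate is 7.76% → Option B.

Option B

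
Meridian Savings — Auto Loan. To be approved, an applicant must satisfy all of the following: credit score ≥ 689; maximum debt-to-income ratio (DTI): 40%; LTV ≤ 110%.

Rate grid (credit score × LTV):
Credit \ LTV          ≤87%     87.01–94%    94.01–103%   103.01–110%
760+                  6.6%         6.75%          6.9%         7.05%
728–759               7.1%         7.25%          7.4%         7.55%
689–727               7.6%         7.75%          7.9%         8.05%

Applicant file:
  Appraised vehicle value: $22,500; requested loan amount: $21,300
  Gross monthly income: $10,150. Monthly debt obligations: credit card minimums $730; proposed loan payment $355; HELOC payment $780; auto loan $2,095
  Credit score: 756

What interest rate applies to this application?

7.4%

Credit score 756 ≥ 689; Total monthly debts = (730 + 355 + 780 + 2,095) = 3,960. DTI: 3,960 ÷ 10,150 = 39%, within the 40% cap
LTV = 21,300/22,500 = 94.7% ≤ 110%
Score 756 is in the 728–759 band; LTV 94.7% is in the 94.01–103% band → 7.4%.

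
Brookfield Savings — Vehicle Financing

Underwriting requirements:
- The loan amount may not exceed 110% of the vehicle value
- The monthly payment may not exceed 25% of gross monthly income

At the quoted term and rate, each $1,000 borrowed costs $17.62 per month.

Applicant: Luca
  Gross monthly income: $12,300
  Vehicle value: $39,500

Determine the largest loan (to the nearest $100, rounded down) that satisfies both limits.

Payment cap: 25% × $12,300 = $3,075/month.
At $17.62 per $1,000, that supports 3,075/17.62 × 1,000 ≈ $174,517 → $174,500.
LTV cap: 110% × $39,500 = $43,450 → $43,400.
Binding constraint: loan-to-value.

$43,400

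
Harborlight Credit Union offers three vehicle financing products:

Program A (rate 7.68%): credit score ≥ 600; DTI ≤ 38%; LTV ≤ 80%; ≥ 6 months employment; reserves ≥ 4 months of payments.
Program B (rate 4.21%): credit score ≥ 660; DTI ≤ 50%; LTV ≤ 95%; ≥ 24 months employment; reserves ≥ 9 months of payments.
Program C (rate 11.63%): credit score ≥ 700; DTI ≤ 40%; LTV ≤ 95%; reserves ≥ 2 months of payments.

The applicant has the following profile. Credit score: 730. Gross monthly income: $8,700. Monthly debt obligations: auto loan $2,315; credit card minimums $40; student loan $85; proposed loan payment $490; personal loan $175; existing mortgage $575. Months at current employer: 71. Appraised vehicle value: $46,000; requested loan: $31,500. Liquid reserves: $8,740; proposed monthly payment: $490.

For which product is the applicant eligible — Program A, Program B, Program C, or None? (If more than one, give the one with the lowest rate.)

Program B

Total debts = (2,315 + 40 + 85 + 490 + 175 + 575) = 3,680; DTI = 3,680/8,700 = 42.3%.
LTV = 31,500/46,000 = 68.5%.
Reserves = 8,740/490 = 17.8 months.
Program A: score 730 ≥ 600; DTI 42.3% > 38%; LTV 68.5% ≤ 80%; employment 71 ≥ 6 mo; reserves 17.8 ≥ 4 mo → does not qualify.
Program B: score 730 ≥ 660; DTI 42.3% ≤ 50%; LTV 68.5% ≤ 95%; employment 71 ≥ 24 mo; reserves 17.8 ≥ 9 mo → qualifies.
Program C: score 730 ≥ 700; DTI 42.3% > 40%; LTV 68.5% ≤ 95%; reserves 17.8 ≥ 2 mo → does not qualify.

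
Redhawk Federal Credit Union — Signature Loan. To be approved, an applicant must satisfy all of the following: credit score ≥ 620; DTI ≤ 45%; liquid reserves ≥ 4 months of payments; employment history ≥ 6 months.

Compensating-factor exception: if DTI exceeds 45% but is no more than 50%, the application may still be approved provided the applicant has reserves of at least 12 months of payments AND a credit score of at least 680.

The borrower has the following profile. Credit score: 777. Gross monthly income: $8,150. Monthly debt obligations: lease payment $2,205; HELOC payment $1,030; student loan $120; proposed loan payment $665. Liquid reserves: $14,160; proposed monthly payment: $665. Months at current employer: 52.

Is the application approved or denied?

Credit score 777 ≥ 620 (meets base)
Total debts = (2,205 + 1,030 + 120 + 665) = 4,020. DTI: 4,020 ÷ 8,150 = 49.3%, over the 45% base limit.
Reserves: 14,160 ÷ 665 = 21.3 months (meets 4-month minimum)
Employment 52 ≥ 6 months
DTI 49.3% is within the 45%–50% exception band; checking compensating factors.
Reserves 21.3 ≥ 12 months; credit score 777 ≥ 680.
Both override conditions satisfied; DTI exception granted.

Approved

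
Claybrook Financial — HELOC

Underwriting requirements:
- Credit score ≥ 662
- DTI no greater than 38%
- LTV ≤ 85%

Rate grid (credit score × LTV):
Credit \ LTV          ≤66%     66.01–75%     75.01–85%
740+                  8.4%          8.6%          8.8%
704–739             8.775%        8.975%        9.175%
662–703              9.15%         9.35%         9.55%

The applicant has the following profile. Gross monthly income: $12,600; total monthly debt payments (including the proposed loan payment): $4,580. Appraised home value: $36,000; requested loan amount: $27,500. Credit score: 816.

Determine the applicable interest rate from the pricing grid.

Credit score 816 ≥ 662; Debt-to-income = 4,580/12,600 = 36.3% — meets 38% limit
Loan-to-value = 27,500/36,000 = 76.4% — pass (85% max)
Credit 816 → row 740+; LTV 76.4% → column 75.01–85%. Grid cell → 8.8%.

8.8%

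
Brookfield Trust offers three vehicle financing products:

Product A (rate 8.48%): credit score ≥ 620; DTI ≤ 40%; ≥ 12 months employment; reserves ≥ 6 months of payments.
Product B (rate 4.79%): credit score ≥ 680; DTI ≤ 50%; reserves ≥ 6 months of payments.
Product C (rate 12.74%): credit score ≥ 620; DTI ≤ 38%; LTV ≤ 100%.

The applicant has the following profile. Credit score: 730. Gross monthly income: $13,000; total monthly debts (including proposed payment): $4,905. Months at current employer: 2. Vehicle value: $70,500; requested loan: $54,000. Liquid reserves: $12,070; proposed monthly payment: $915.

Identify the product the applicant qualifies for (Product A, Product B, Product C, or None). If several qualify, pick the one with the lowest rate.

DTI = 4,905/13,000 = 37.7%.
LTV = 54,000/70,500 = 76.6%.
Reserves = 12,070/915 = 13.2 months.
Product A: score 730 ≥ 620; DTI 37.7% ≤ 40%; employment 2 < 12 mo; reserves 13.2 ≥ 6 mo → does not qualify.
Product B: score 730 ≥ 680; DTI 37.7% ≤ 50%; reserves 13.2 ≥ 6 mo → qualifies.
Product C: score 730 ≥ 620; DTI 37.7% ≤ 38%; LTV 76.6% ≤ 100% → qualifies.
Qualifying: Product B, Product C. Lowest rate is 4.79% → Product B.

Product B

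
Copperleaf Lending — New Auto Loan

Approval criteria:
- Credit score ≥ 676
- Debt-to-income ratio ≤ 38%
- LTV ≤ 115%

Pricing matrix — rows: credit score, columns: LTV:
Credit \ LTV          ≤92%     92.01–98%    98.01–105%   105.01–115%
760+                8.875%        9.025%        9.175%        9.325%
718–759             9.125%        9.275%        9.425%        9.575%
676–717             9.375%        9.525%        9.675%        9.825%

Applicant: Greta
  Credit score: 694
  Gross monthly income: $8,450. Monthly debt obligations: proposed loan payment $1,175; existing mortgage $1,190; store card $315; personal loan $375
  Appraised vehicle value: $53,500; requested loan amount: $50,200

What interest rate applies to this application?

Credit score 694 ≥ 676; Total monthly debts = (1,175 + 1,190 + 315 + 375) = 3,055. DTI: 3,055 ÷ 8,450 = 36.2%, within the 38% cap
LTV = 50,200/53,500 = 93.8% ≤ 115%
Score 694 is in the 676–717 band; LTV 93.8% is in the 92.01–98% band → 9.525%.

9.525%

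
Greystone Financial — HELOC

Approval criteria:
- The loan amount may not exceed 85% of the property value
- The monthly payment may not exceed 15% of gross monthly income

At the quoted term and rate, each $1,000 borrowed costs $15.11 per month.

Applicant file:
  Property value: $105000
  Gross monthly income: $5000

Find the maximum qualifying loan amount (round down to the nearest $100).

$49,600

Payment cap: 15% × $5,000 = $750/month.
At $15.11 per $1,000, that supports 750/15.11 × 1,000 ≈ $49,636 → $49,600.
LTV cap: 85% × $105,000 = $89,250 → $89,200.
Binding constraint: payment-to-income.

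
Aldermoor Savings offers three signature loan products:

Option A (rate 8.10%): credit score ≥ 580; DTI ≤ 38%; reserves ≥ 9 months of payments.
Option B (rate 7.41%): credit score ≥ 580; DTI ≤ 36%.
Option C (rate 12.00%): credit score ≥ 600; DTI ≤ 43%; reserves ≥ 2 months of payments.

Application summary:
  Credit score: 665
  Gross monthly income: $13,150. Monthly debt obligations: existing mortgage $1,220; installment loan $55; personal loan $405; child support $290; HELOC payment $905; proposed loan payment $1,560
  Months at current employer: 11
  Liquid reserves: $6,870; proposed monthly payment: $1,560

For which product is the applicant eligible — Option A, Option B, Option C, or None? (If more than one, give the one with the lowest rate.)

Total debts = (1,220 + 55 + 405 + 290 + 905 + 1,560) = 4,435; DTI = 4,435/13,150 = 33.7%.
Reserves = 6,870/1,560 = 4.4 months.
Option A: score 665 ≥ 580; DTI 33.7% ≤ 38%; reserves 4.4 < 9 mo → does not qualify.
Option B: score 665 ≥ 580; DTI 33.7% ≤ 36% → qualifies.
Option C: score 665 ≥ 600; DTI 33.7% ≤ 43%; reserves 4.4 ≥ 2 mo → qualifies.
Qualifying: Option B, Option C. Lowest rate is 7.41% → Option B.

Option B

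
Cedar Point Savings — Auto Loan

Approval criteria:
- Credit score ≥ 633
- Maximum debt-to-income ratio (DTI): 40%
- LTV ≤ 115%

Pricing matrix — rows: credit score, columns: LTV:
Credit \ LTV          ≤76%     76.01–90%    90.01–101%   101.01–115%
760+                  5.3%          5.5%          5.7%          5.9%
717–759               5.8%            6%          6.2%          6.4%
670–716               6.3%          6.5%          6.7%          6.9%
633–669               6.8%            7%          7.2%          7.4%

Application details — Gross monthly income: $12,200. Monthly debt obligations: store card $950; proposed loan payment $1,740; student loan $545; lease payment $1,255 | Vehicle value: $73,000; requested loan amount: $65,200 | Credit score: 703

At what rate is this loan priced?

6.5%

Credit score 703 ≥ 633; Total monthly debts = (950 + 1,740 + 545 + 1,255) = 4,490. DTI: 4,490 ÷ 12,200 = 36.8%, within the 40% cap
LTV = 65,200/73,000 = 89.3% ≤ 115%
Credit 703 → row 670–716; LTV 89.3% → column 76.01–90%. Grid cell → 6.5%.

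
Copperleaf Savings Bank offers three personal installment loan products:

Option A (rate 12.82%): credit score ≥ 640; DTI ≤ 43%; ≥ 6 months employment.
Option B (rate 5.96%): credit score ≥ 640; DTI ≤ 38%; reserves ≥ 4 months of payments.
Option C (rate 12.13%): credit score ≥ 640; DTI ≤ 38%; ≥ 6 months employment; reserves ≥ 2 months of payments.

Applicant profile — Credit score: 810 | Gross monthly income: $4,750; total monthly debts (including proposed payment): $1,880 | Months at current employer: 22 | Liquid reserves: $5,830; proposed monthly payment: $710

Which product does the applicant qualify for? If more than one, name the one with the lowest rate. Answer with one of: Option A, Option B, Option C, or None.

Option A

DTI = 1,880/4,750 = 39.6%.
Reserves = 5,830/710 = 8.2 months.
Option A: score 810 ≥ 640; DTI 39.6% ≤ 43%; employment 22 ≥ 6 mo → qualifies.
Option B: score 810 ≥ 640; DTI 39.6% > 38%; reserves 8.2 ≥ 4 mo → does not qualify.
Option C: score 810 ≥ 640; DTI 39.6% > 38%; employment 22 ≥ 6 mo; reserves 8.2 ≥ 2 mo → does not qualify.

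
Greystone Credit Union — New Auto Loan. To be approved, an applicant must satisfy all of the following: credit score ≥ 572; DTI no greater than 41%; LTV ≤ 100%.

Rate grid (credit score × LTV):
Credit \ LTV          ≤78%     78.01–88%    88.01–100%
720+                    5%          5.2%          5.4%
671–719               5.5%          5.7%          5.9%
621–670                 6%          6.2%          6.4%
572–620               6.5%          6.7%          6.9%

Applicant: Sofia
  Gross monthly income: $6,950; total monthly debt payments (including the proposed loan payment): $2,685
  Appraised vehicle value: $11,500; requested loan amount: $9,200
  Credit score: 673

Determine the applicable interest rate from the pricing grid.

Credit score 673 ≥ 572; DTI: 2,685 ÷ 6,950 = 38.6%, within the 41% cap
LTV = 9,200/11,500 = 80% ≤ 100%
Score 673 is in the 671–719 band; LTV 80% is in the 78.01–88% band → 5.7%.

5.7%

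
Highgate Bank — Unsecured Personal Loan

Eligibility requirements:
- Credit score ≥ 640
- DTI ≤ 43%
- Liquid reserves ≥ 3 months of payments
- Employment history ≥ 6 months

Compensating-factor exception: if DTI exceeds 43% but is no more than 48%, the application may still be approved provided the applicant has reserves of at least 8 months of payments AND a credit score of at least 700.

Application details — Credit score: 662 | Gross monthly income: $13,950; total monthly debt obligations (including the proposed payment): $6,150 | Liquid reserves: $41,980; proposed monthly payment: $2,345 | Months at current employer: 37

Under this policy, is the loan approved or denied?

Credit score 662 ≥ 640 (meets base)
DTI: 6,150 ÷ 13,950 = 44.1%, over the 43% base limit.
Liquid reserves cover 41,980/2,345 = 17.9 months — ≥ 3 required
Employment 37 ≥ 6 months
44.1% falls in the override range (43%–48%), so the compensating-factor test applies.
Override check — reserves: 17.9 mo (ok); score: 662 (below 700).
Override conditions not both satisfied; exception does not apply.

Denied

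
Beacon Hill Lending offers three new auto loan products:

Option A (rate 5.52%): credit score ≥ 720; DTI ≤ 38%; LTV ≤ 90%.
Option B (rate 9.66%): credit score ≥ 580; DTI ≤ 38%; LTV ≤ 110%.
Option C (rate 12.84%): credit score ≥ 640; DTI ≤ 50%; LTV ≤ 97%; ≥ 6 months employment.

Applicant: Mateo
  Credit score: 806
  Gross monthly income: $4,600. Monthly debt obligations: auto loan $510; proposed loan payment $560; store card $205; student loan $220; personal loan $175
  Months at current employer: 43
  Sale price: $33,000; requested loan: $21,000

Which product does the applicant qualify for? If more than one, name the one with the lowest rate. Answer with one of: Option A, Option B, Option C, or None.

Total debts = (510 + 560 + 205 + 220 + 175) = 1,670; DTI = 1,670/4,600 = 36.3%.
LTV = 21,000/33,000 = 63.6%.
Option A: score 806 ≥ 720; DTI 36.3% ≤ 38%; LTV 63.6% ≤ 90% → qualifies.
Option B: score 806 ≥ 580; DTI 36.3% ≤ 38%; LTV 63.6% ≤ 110% → qualifies.
Option C: score 806 ≥ 640; DTI 36.3% ≤ 50%; LTV 63.6% ≤ 97%; employment 43 ≥ 6 mo → qualifies.
Qualifying: Option A, Option B, Option C. Lowest rate is 5.52% → Option A.

Option A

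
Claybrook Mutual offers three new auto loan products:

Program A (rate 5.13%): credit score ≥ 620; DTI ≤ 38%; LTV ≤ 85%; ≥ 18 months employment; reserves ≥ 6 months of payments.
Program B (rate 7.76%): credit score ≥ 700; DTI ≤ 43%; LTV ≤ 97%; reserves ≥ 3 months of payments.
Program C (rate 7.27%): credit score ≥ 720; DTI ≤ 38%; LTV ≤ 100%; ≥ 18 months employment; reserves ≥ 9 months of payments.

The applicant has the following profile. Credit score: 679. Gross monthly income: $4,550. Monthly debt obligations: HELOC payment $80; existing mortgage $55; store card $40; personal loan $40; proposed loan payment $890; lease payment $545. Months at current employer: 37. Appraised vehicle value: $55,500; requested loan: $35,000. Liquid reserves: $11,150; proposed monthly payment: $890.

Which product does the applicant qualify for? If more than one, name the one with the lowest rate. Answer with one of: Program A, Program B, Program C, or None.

Program A

Total debts = (80 + 55 + 40 + 40 + 890 + 545) = 1,650; DTI = 1,650/4,550 = 36.3%.
LTV = 35,000/55,500 = 63.1%.
Reserves = 11,150/890 = 12.5 months.
Program A: score 679 ≥ 620; DTI 36.3% ≤ 38%; LTV 63.1% ≤ 85%; employment 37 ≥ 18 mo; reserves 12.5 ≥ 6 mo → qualifies.
Program B: score 679 < 700; DTI 36.3% ≤ 43%; LTV 63.1% ≤ 97%; reserves 12.5 ≥ 3 mo → does not qualify.
Program C: score 679 < 720; DTI 36.3% ≤ 38%; LTV 63.1% ≤ 100%; employment 37 ≥ 18 mo; reserves 12.5 ≥ 9 mo → does not qualify.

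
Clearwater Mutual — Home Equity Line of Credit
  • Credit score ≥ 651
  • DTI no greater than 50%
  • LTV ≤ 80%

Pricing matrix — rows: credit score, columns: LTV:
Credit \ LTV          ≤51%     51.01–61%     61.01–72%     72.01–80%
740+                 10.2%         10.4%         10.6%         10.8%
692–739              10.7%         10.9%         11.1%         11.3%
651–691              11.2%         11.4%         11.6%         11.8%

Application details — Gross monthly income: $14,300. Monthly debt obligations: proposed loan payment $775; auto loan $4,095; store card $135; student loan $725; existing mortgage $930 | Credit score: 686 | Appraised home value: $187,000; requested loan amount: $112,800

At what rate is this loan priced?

Credit score 686 ≥ 651; Total monthly debts = (775 + 4,095 + 135 + 725 + 930) = 6,660. Debt-to-income = 6,660/14,300 = 46.6% — meets 50% limit
Loan-to-value = 112,800/187,000 = 60.3% — pass (80% max)
Row: 686 falls in 651–691. Column: 60.3% falls in 51.01–61%. Rate = 11.4%.

11.4%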